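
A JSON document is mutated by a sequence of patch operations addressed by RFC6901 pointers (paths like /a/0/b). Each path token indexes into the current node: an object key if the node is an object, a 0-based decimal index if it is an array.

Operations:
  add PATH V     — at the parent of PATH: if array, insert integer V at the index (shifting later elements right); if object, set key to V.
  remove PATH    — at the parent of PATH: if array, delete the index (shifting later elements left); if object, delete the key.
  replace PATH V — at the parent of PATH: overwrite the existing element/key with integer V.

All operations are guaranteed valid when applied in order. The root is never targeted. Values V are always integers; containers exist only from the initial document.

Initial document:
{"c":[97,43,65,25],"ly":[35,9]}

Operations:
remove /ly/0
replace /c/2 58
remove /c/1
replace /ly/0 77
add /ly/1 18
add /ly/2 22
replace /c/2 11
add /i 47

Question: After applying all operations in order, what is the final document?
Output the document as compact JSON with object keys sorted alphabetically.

After op 1 (remove /ly/0): {"c":[97,43,65,25],"ly":[9]}
After op 2 (replace /c/2 58): {"c":[97,43,58,25],"ly":[9]}
After op 3 (remove /c/1): {"c":[97,58,25],"ly":[9]}
After op 4 (replace /ly/0 77): {"c":[97,58,25],"ly":[77]}
After op 5 (add /ly/1 18): {"c":[97,58,25],"ly":[77,18]}
After op 6 (add /ly/2 22): {"c":[97,58,25],"ly":[77,18,22]}
After op 7 (replace /c/2 11): {"c":[97,58,11],"ly":[77,18,22]}
After op 8 (add /i 47): {"c":[97,58,11],"i":47,"ly":[77,18,22]}

Answer: {"c":[97,58,11],"i":47,"ly":[77,18,22]}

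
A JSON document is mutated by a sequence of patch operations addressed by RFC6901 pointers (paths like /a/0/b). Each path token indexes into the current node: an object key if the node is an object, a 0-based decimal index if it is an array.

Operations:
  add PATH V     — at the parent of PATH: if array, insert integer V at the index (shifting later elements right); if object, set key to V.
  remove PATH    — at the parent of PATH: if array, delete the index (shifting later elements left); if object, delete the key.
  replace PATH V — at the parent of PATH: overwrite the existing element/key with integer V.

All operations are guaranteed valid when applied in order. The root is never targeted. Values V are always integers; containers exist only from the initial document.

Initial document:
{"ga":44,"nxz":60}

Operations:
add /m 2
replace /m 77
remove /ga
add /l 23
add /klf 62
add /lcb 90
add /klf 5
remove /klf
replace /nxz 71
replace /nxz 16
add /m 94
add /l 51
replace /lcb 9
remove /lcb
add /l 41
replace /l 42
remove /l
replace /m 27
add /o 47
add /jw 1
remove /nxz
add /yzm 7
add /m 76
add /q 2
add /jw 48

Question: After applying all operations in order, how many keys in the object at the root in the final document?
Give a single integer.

Answer: 5

Derivation:
After op 1 (add /m 2): {"ga":44,"m":2,"nxz":60}
After op 2 (replace /m 77): {"ga":44,"m":77,"nxz":60}
After op 3 (remove /ga): {"m":77,"nxz":60}
After op 4 (add /l 23): {"l":23,"m":77,"nxz":60}
After op 5 (add /klf 62): {"klf":62,"l":23,"m":77,"nxz":60}
After op 6 (add /lcb 90): {"klf":62,"l":23,"lcb":90,"m":77,"nxz":60}
After op 7 (add /klf 5): {"klf":5,"l":23,"lcb":90,"m":77,"nxz":60}
After op 8 (remove /klf): {"l":23,"lcb":90,"m":77,"nxz":60}
After op 9 (replace /nxz 71): {"l":23,"lcb":90,"m":77,"nxz":71}
After op 10 (replace /nxz 16): {"l":23,"lcb":90,"m":77,"nxz":16}
After op 11 (add /m 94): {"l":23,"lcb":90,"m":94,"nxz":16}
After op 12 (add /l 51): {"l":51,"lcb":90,"m":94,"nxz":16}
After op 13 (replace /lcb 9): {"l":51,"lcb":9,"m":94,"nxz":16}
After op 14 (remove /lcb): {"l":51,"m":94,"nxz":16}
After op 15 (add /l 41): {"l":41,"m":94,"nxz":16}
After op 16 (replace /l 42): {"l":42,"m":94,"nxz":16}
After op 17 (remove /l): {"m":94,"nxz":16}
After op 18 (replace /m 27): {"m":27,"nxz":16}
After op 19 (add /o 47): {"m":27,"nxz":16,"o":47}
After op 20 (add /jw 1): {"jw":1,"m":27,"nxz":16,"o":47}
After op 21 (remove /nxz): {"jw":1,"m":27,"o":47}
After op 22 (add /yzm 7): {"jw":1,"m":27,"o":47,"yzm":7}
After op 23 (add /m 76): {"jw":1,"m":76,"o":47,"yzm":7}
After op 24 (add /q 2): {"jw":1,"m":76,"o":47,"q":2,"yzm":7}
After op 25 (add /jw 48): {"jw":48,"m":76,"o":47,"q":2,"yzm":7}
Size at the root: 5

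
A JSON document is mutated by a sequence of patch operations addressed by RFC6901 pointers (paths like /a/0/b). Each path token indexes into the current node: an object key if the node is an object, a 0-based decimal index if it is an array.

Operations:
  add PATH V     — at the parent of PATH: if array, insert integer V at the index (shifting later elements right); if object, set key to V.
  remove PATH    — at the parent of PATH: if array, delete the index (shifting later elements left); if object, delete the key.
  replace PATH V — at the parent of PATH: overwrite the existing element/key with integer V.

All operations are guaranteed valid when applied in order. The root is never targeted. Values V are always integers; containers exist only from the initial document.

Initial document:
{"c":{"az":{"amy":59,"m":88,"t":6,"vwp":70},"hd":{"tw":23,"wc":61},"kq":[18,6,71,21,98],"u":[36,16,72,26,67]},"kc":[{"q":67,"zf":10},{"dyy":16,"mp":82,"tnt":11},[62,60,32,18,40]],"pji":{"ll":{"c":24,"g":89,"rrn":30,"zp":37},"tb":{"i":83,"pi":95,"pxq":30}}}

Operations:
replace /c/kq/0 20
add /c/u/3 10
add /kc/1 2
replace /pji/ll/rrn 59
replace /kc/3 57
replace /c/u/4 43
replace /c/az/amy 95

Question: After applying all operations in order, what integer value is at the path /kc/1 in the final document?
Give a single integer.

Answer: 2

Derivation:
After op 1 (replace /c/kq/0 20): {"c":{"az":{"amy":59,"m":88,"t":6,"vwp":70},"hd":{"tw":23,"wc":61},"kq":[20,6,71,21,98],"u":[36,16,72,26,67]},"kc":[{"q":67,"zf":10},{"dyy":16,"mp":82,"tnt":11},[62,60,32,18,40]],"pji":{"ll":{"c":24,"g":89,"rrn":30,"zp":37},"tb":{"i":83,"pi":95,"pxq":30}}}
After op 2 (add /c/u/3 10): {"c":{"az":{"amy":59,"m":88,"t":6,"vwp":70},"hd":{"tw":23,"wc":61},"kq":[20,6,71,21,98],"u":[36,16,72,10,26,67]},"kc":[{"q":67,"zf":10},{"dyy":16,"mp":82,"tnt":11},[62,60,32,18,40]],"pji":{"ll":{"c":24,"g":89,"rrn":30,"zp":37},"tb":{"i":83,"pi":95,"pxq":30}}}
After op 3 (add /kc/1 2): {"c":{"az":{"amy":59,"m":88,"t":6,"vwp":70},"hd":{"tw":23,"wc":61},"kq":[20,6,71,21,98],"u":[36,16,72,10,26,67]},"kc":[{"q":67,"zf":10},2,{"dyy":16,"mp":82,"tnt":11},[62,60,32,18,40]],"pji":{"ll":{"c":24,"g":89,"rrn":30,"zp":37},"tb":{"i":83,"pi":95,"pxq":30}}}
After op 4 (replace /pji/ll/rrn 59): {"c":{"az":{"amy":59,"m":88,"t":6,"vwp":70},"hd":{"tw":23,"wc":61},"kq":[20,6,71,21,98],"u":[36,16,72,10,26,67]},"kc":[{"q":67,"zf":10},2,{"dyy":16,"mp":82,"tnt":11},[62,60,32,18,40]],"pji":{"ll":{"c":24,"g":89,"rrn":59,"zp":37},"tb":{"i":83,"pi":95,"pxq":30}}}
After op 5 (replace /kc/3 57): {"c":{"az":{"amy":59,"m":88,"t":6,"vwp":70},"hd":{"tw":23,"wc":61},"kq":[20,6,71,21,98],"u":[36,16,72,10,26,67]},"kc":[{"q":67,"zf":10},2,{"dyy":16,"mp":82,"tnt":11},57],"pji":{"ll":{"c":24,"g":89,"rrn":59,"zp":37},"tb":{"i":83,"pi":95,"pxq":30}}}
After op 6 (replace /c/u/4 43): {"c":{"az":{"amy":59,"m":88,"t":6,"vwp":70},"hd":{"tw":23,"wc":61},"kq":[20,6,71,21,98],"u":[36,16,72,10,43,67]},"kc":[{"q":67,"zf":10},2,{"dyy":16,"mp":82,"tnt":11},57],"pji":{"ll":{"c":24,"g":89,"rrn":59,"zp":37},"tb":{"i":83,"pi":95,"pxq":30}}}
After op 7 (replace /c/az/amy 95): {"c":{"az":{"amy":95,"m":88,"t":6,"vwp":70},"hd":{"tw":23,"wc":61},"kq":[20,6,71,21,98],"u":[36,16,72,10,43,67]},"kc":[{"q":67,"zf":10},2,{"dyy":16,"mp":82,"tnt":11},57],"pji":{"ll":{"c":24,"g":89,"rrn":59,"zp":37},"tb":{"i":83,"pi":95,"pxq":30}}}
Value at /kc/1: 2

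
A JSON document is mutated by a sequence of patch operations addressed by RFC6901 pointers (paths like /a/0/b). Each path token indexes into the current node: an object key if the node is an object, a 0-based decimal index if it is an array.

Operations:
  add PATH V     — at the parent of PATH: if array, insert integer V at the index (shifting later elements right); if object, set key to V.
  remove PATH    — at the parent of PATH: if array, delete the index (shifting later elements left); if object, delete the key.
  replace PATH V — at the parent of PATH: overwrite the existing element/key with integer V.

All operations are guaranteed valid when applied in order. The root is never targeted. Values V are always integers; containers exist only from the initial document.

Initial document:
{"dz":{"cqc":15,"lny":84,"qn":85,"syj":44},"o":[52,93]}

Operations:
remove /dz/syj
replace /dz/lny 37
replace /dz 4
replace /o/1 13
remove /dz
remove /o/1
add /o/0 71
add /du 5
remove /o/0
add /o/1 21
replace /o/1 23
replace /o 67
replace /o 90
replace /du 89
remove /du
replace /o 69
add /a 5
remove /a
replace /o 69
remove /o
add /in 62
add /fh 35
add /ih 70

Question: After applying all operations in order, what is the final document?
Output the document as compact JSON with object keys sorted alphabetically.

After op 1 (remove /dz/syj): {"dz":{"cqc":15,"lny":84,"qn":85},"o":[52,93]}
After op 2 (replace /dz/lny 37): {"dz":{"cqc":15,"lny":37,"qn":85},"o":[52,93]}
After op 3 (replace /dz 4): {"dz":4,"o":[52,93]}
After op 4 (replace /o/1 13): {"dz":4,"o":[52,13]}
After op 5 (remove /dz): {"o":[52,13]}
After op 6 (remove /o/1): {"o":[52]}
After op 7 (add /o/0 71): {"o":[71,52]}
After op 8 (add /du 5): {"du":5,"o":[71,52]}
After op 9 (remove /o/0): {"du":5,"o":[52]}
After op 10 (add /o/1 21): {"du":5,"o":[52,21]}
After op 11 (replace /o/1 23): {"du":5,"o":[52,23]}
After op 12 (replace /o 67): {"du":5,"o":67}
After op 13 (replace /o 90): {"du":5,"o":90}
After op 14 (replace /du 89): {"du":89,"o":90}
After op 15 (remove /du): {"o":90}
After op 16 (replace /o 69): {"o":69}
After op 17 (add /a 5): {"a":5,"o":69}
After op 18 (remove /a): {"o":69}
After op 19 (replace /o 69): {"o":69}
After op 20 (remove /o): {}
After op 21 (add /in 62): {"in":62}
After op 22 (add /fh 35): {"fh":35,"in":62}
After op 23 (add /ih 70): {"fh":35,"ih":70,"in":62}

Answer: {"fh":35,"ih":70,"in":62}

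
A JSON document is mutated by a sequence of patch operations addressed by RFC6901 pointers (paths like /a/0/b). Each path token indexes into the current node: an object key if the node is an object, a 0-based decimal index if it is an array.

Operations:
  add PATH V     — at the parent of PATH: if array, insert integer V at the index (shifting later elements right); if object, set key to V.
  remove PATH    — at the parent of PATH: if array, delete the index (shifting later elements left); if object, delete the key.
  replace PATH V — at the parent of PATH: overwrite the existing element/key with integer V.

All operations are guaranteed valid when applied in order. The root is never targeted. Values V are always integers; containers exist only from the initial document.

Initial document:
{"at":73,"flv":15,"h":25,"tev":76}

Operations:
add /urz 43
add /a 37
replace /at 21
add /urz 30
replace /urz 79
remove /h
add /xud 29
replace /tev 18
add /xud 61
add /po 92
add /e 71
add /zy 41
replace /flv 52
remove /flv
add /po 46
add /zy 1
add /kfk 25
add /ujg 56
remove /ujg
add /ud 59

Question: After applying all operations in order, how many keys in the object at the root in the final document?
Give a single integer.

Answer: 10

Derivation:
After op 1 (add /urz 43): {"at":73,"flv":15,"h":25,"tev":76,"urz":43}
After op 2 (add /a 37): {"a":37,"at":73,"flv":15,"h":25,"tev":76,"urz":43}
After op 3 (replace /at 21): {"a":37,"at":21,"flv":15,"h":25,"tev":76,"urz":43}
After op 4 (add /urz 30): {"a":37,"at":21,"flv":15,"h":25,"tev":76,"urz":30}
After op 5 (replace /urz 79): {"a":37,"at":21,"flv":15,"h":25,"tev":76,"urz":79}
After op 6 (remove /h): {"a":37,"at":21,"flv":15,"tev":76,"urz":79}
After op 7 (add /xud 29): {"a":37,"at":21,"flv":15,"tev":76,"urz":79,"xud":29}
After op 8 (replace /tev 18): {"a":37,"at":21,"flv":15,"tev":18,"urz":79,"xud":29}
After op 9 (add /xud 61): {"a":37,"at":21,"flv":15,"tev":18,"urz":79,"xud":61}
After op 10 (add /po 92): {"a":37,"at":21,"flv":15,"po":92,"tev":18,"urz":79,"xud":61}
After op 11 (add /e 71): {"a":37,"at":21,"e":71,"flv":15,"po":92,"tev":18,"urz":79,"xud":61}
After op 12 (add /zy 41): {"a":37,"at":21,"e":71,"flv":15,"po":92,"tev":18,"urz":79,"xud":61,"zy":41}
After op 13 (replace /flv 52): {"a":37,"at":21,"e":71,"flv":52,"po":92,"tev":18,"urz":79,"xud":61,"zy":41}
After op 14 (remove /flv): {"a":37,"at":21,"e":71,"po":92,"tev":18,"urz":79,"xud":61,"zy":41}
After op 15 (add /po 46): {"a":37,"at":21,"e":71,"po":46,"tev":18,"urz":79,"xud":61,"zy":41}
After op 16 (add /zy 1): {"a":37,"at":21,"e":71,"po":46,"tev":18,"urz":79,"xud":61,"zy":1}
After op 17 (add /kfk 25): {"a":37,"at":21,"e":71,"kfk":25,"po":46,"tev":18,"urz":79,"xud":61,"zy":1}
After op 18 (add /ujg 56): {"a":37,"at":21,"e":71,"kfk":25,"po":46,"tev":18,"ujg":56,"urz":79,"xud":61,"zy":1}
After op 19 (remove /ujg): {"a":37,"at":21,"e":71,"kfk":25,"po":46,"tev":18,"urz":79,"xud":61,"zy":1}
After op 20 (add /ud 59): {"a":37,"at":21,"e":71,"kfk":25,"po":46,"tev":18,"ud":59,"urz":79,"xud":61,"zy":1}
Size at the root: 10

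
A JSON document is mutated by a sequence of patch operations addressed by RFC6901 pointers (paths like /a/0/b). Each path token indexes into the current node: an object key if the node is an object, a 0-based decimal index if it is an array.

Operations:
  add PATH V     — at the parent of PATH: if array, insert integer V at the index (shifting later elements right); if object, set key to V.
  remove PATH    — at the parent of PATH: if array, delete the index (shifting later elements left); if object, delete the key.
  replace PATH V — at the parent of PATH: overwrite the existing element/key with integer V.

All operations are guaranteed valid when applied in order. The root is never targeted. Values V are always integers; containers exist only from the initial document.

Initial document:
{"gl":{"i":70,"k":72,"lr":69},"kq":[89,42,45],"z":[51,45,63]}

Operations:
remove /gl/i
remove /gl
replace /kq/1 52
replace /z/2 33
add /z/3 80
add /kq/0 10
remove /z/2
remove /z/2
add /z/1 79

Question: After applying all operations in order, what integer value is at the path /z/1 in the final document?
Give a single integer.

After op 1 (remove /gl/i): {"gl":{"k":72,"lr":69},"kq":[89,42,45],"z":[51,45,63]}
After op 2 (remove /gl): {"kq":[89,42,45],"z":[51,45,63]}
After op 3 (replace /kq/1 52): {"kq":[89,52,45],"z":[51,45,63]}
After op 4 (replace /z/2 33): {"kq":[89,52,45],"z":[51,45,33]}
After op 5 (add /z/3 80): {"kq":[89,52,45],"z":[51,45,33,80]}
After op 6 (add /kq/0 10): {"kq":[10,89,52,45],"z":[51,45,33,80]}
After op 7 (remove /z/2): {"kq":[10,89,52,45],"z":[51,45,80]}
After op 8 (remove /z/2): {"kq":[10,89,52,45],"z":[51,45]}
After op 9 (add /z/1 79): {"kq":[10,89,52,45],"z":[51,79,45]}
Value at /z/1: 79

Answer: 79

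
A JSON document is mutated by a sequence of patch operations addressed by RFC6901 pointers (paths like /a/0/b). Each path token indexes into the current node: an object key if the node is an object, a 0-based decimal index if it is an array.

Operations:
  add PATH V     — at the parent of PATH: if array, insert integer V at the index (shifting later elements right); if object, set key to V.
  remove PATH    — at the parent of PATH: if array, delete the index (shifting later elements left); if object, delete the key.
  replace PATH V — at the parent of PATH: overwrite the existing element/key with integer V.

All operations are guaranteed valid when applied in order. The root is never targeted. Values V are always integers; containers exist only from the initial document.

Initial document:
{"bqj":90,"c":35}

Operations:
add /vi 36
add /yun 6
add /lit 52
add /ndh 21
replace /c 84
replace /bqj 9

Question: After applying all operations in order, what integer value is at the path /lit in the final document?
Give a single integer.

Answer: 52

Derivation:
After op 1 (add /vi 36): {"bqj":90,"c":35,"vi":36}
After op 2 (add /yun 6): {"bqj":90,"c":35,"vi":36,"yun":6}
After op 3 (add /lit 52): {"bqj":90,"c":35,"lit":52,"vi":36,"yun":6}
After op 4 (add /ndh 21): {"bqj":90,"c":35,"lit":52,"ndh":21,"vi":36,"yun":6}
After op 5 (replace /c 84): {"bqj":90,"c":84,"lit":52,"ndh":21,"vi":36,"yun":6}
After op 6 (replace /bqj 9): {"bqj":9,"c":84,"lit":52,"ndh":21,"vi":36,"yun":6}
Value at /lit: 52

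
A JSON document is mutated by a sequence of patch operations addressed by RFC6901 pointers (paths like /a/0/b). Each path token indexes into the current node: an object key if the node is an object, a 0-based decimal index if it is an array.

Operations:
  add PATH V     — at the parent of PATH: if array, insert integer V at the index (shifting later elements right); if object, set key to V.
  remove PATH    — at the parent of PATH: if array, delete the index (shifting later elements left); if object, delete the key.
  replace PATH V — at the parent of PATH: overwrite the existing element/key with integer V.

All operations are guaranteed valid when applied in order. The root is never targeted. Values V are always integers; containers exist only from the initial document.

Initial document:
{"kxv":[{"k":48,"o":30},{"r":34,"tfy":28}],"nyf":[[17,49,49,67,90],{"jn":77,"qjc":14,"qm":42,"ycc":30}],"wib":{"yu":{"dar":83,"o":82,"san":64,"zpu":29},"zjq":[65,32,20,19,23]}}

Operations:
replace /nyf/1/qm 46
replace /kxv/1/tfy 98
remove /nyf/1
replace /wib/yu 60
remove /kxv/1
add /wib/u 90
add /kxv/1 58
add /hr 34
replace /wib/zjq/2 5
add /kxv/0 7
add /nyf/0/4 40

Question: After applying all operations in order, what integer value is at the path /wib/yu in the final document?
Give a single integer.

After op 1 (replace /nyf/1/qm 46): {"kxv":[{"k":48,"o":30},{"r":34,"tfy":28}],"nyf":[[17,49,49,67,90],{"jn":77,"qjc":14,"qm":46,"ycc":30}],"wib":{"yu":{"dar":83,"o":82,"san":64,"zpu":29},"zjq":[65,32,20,19,23]}}
After op 2 (replace /kxv/1/tfy 98): {"kxv":[{"k":48,"o":30},{"r":34,"tfy":98}],"nyf":[[17,49,49,67,90],{"jn":77,"qjc":14,"qm":46,"ycc":30}],"wib":{"yu":{"dar":83,"o":82,"san":64,"zpu":29},"zjq":[65,32,20,19,23]}}
After op 3 (remove /nyf/1): {"kxv":[{"k":48,"o":30},{"r":34,"tfy":98}],"nyf":[[17,49,49,67,90]],"wib":{"yu":{"dar":83,"o":82,"san":64,"zpu":29},"zjq":[65,32,20,19,23]}}
After op 4 (replace /wib/yu 60): {"kxv":[{"k":48,"o":30},{"r":34,"tfy":98}],"nyf":[[17,49,49,67,90]],"wib":{"yu":60,"zjq":[65,32,20,19,23]}}
After op 5 (remove /kxv/1): {"kxv":[{"k":48,"o":30}],"nyf":[[17,49,49,67,90]],"wib":{"yu":60,"zjq":[65,32,20,19,23]}}
After op 6 (add /wib/u 90): {"kxv":[{"k":48,"o":30}],"nyf":[[17,49,49,67,90]],"wib":{"u":90,"yu":60,"zjq":[65,32,20,19,23]}}
After op 7 (add /kxv/1 58): {"kxv":[{"k":48,"o":30},58],"nyf":[[17,49,49,67,90]],"wib":{"u":90,"yu":60,"zjq":[65,32,20,19,23]}}
After op 8 (add /hr 34): {"hr":34,"kxv":[{"k":48,"o":30},58],"nyf":[[17,49,49,67,90]],"wib":{"u":90,"yu":60,"zjq":[65,32,20,19,23]}}
After op 9 (replace /wib/zjq/2 5): {"hr":34,"kxv":[{"k":48,"o":30},58],"nyf":[[17,49,49,67,90]],"wib":{"u":90,"yu":60,"zjq":[65,32,5,19,23]}}
After op 10 (add /kxv/0 7): {"hr":34,"kxv":[7,{"k":48,"o":30},58],"nyf":[[17,49,49,67,90]],"wib":{"u":90,"yu":60,"zjq":[65,32,5,19,23]}}
After op 11 (add /nyf/0/4 40): {"hr":34,"kxv":[7,{"k":48,"o":30},58],"nyf":[[17,49,49,67,40,90]],"wib":{"u":90,"yu":60,"zjq":[65,32,5,19,23]}}
Value at /wib/yu: 60

Answer: 60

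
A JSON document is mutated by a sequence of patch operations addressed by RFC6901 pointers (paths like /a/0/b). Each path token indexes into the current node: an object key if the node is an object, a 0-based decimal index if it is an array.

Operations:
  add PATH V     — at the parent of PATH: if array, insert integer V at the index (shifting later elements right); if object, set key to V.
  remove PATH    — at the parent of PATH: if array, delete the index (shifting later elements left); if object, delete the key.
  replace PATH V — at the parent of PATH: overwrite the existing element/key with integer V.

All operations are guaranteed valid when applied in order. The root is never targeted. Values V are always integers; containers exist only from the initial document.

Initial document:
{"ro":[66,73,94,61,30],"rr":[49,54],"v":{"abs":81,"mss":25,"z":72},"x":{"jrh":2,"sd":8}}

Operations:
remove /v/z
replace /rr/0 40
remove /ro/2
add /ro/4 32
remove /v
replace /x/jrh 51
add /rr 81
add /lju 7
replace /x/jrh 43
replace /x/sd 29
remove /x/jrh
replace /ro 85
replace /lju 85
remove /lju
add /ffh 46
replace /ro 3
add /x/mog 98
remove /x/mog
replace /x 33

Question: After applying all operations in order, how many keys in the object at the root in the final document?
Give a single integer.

Answer: 4

Derivation:
After op 1 (remove /v/z): {"ro":[66,73,94,61,30],"rr":[49,54],"v":{"abs":81,"mss":25},"x":{"jrh":2,"sd":8}}
After op 2 (replace /rr/0 40): {"ro":[66,73,94,61,30],"rr":[40,54],"v":{"abs":81,"mss":25},"x":{"jrh":2,"sd":8}}
After op 3 (remove /ro/2): {"ro":[66,73,61,30],"rr":[40,54],"v":{"abs":81,"mss":25},"x":{"jrh":2,"sd":8}}
After op 4 (add /ro/4 32): {"ro":[66,73,61,30,32],"rr":[40,54],"v":{"abs":81,"mss":25},"x":{"jrh":2,"sd":8}}
After op 5 (remove /v): {"ro":[66,73,61,30,32],"rr":[40,54],"x":{"jrh":2,"sd":8}}
After op 6 (replace /x/jrh 51): {"ro":[66,73,61,30,32],"rr":[40,54],"x":{"jrh":51,"sd":8}}
After op 7 (add /rr 81): {"ro":[66,73,61,30,32],"rr":81,"x":{"jrh":51,"sd":8}}
After op 8 (add /lju 7): {"lju":7,"ro":[66,73,61,30,32],"rr":81,"x":{"jrh":51,"sd":8}}
After op 9 (replace /x/jrh 43): {"lju":7,"ro":[66,73,61,30,32],"rr":81,"x":{"jrh":43,"sd":8}}
After op 10 (replace /x/sd 29): {"lju":7,"ro":[66,73,61,30,32],"rr":81,"x":{"jrh":43,"sd":29}}
After op 11 (remove /x/jrh): {"lju":7,"ro":[66,73,61,30,32],"rr":81,"x":{"sd":29}}
After op 12 (replace /ro 85): {"lju":7,"ro":85,"rr":81,"x":{"sd":29}}
After op 13 (replace /lju 85): {"lju":85,"ro":85,"rr":81,"x":{"sd":29}}
After op 14 (remove /lju): {"ro":85,"rr":81,"x":{"sd":29}}
After op 15 (add /ffh 46): {"ffh":46,"ro":85,"rr":81,"x":{"sd":29}}
After op 16 (replace /ro 3): {"ffh":46,"ro":3,"rr":81,"x":{"sd":29}}
After op 17 (add /x/mog 98): {"ffh":46,"ro":3,"rr":81,"x":{"mog":98,"sd":29}}
After op 18 (remove /x/mog): {"ffh":46,"ro":3,"rr":81,"x":{"sd":29}}
After op 19 (replace /x 33): {"ffh":46,"ro":3,"rr":81,"x":33}
Size at the root: 4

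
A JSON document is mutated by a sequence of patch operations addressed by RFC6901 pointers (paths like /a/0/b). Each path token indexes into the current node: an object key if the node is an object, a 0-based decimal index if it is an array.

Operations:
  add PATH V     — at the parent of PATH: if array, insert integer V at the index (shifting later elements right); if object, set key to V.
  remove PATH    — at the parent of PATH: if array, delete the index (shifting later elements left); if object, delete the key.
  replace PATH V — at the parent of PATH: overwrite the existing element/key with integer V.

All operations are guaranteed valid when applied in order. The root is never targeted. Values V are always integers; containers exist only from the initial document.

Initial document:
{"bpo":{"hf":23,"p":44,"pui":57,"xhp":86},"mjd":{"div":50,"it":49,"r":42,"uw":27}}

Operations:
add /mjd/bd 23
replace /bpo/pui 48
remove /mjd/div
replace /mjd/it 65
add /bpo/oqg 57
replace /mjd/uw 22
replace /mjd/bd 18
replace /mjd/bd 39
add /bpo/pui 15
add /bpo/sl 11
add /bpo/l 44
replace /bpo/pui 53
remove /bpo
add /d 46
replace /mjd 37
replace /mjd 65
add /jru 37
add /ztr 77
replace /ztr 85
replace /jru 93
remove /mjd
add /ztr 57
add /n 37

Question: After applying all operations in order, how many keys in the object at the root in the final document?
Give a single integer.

After op 1 (add /mjd/bd 23): {"bpo":{"hf":23,"p":44,"pui":57,"xhp":86},"mjd":{"bd":23,"div":50,"it":49,"r":42,"uw":27}}
After op 2 (replace /bpo/pui 48): {"bpo":{"hf":23,"p":44,"pui":48,"xhp":86},"mjd":{"bd":23,"div":50,"it":49,"r":42,"uw":27}}
After op 3 (remove /mjd/div): {"bpo":{"hf":23,"p":44,"pui":48,"xhp":86},"mjd":{"bd":23,"it":49,"r":42,"uw":27}}
After op 4 (replace /mjd/it 65): {"bpo":{"hf":23,"p":44,"pui":48,"xhp":86},"mjd":{"bd":23,"it":65,"r":42,"uw":27}}
After op 5 (add /bpo/oqg 57): {"bpo":{"hf":23,"oqg":57,"p":44,"pui":48,"xhp":86},"mjd":{"bd":23,"it":65,"r":42,"uw":27}}
After op 6 (replace /mjd/uw 22): {"bpo":{"hf":23,"oqg":57,"p":44,"pui":48,"xhp":86},"mjd":{"bd":23,"it":65,"r":42,"uw":22}}
After op 7 (replace /mjd/bd 18): {"bpo":{"hf":23,"oqg":57,"p":44,"pui":48,"xhp":86},"mjd":{"bd":18,"it":65,"r":42,"uw":22}}
After op 8 (replace /mjd/bd 39): {"bpo":{"hf":23,"oqg":57,"p":44,"pui":48,"xhp":86},"mjd":{"bd":39,"it":65,"r":42,"uw":22}}
After op 9 (add /bpo/pui 15): {"bpo":{"hf":23,"oqg":57,"p":44,"pui":15,"xhp":86},"mjd":{"bd":39,"it":65,"r":42,"uw":22}}
After op 10 (add /bpo/sl 11): {"bpo":{"hf":23,"oqg":57,"p":44,"pui":15,"sl":11,"xhp":86},"mjd":{"bd":39,"it":65,"r":42,"uw":22}}
After op 11 (add /bpo/l 44): {"bpo":{"hf":23,"l":44,"oqg":57,"p":44,"pui":15,"sl":11,"xhp":86},"mjd":{"bd":39,"it":65,"r":42,"uw":22}}
After op 12 (replace /bpo/pui 53): {"bpo":{"hf":23,"l":44,"oqg":57,"p":44,"pui":53,"sl":11,"xhp":86},"mjd":{"bd":39,"it":65,"r":42,"uw":22}}
After op 13 (remove /bpo): {"mjd":{"bd":39,"it":65,"r":42,"uw":22}}
After op 14 (add /d 46): {"d":46,"mjd":{"bd":39,"it":65,"r":42,"uw":22}}
After op 15 (replace /mjd 37): {"d":46,"mjd":37}
After op 16 (replace /mjd 65): {"d":46,"mjd":65}
After op 17 (add /jru 37): {"d":46,"jru":37,"mjd":65}
After op 18 (add /ztr 77): {"d":46,"jru":37,"mjd":65,"ztr":77}
After op 19 (replace /ztr 85): {"d":46,"jru":37,"mjd":65,"ztr":85}
After op 20 (replace /jru 93): {"d":46,"jru":93,"mjd":65,"ztr":85}
After op 21 (remove /mjd): {"d":46,"jru":93,"ztr":85}
After op 22 (add /ztr 57): {"d":46,"jru":93,"ztr":57}
After op 23 (add /n 37): {"d":46,"jru":93,"n":37,"ztr":57}
Size at the root: 4

Answer: 4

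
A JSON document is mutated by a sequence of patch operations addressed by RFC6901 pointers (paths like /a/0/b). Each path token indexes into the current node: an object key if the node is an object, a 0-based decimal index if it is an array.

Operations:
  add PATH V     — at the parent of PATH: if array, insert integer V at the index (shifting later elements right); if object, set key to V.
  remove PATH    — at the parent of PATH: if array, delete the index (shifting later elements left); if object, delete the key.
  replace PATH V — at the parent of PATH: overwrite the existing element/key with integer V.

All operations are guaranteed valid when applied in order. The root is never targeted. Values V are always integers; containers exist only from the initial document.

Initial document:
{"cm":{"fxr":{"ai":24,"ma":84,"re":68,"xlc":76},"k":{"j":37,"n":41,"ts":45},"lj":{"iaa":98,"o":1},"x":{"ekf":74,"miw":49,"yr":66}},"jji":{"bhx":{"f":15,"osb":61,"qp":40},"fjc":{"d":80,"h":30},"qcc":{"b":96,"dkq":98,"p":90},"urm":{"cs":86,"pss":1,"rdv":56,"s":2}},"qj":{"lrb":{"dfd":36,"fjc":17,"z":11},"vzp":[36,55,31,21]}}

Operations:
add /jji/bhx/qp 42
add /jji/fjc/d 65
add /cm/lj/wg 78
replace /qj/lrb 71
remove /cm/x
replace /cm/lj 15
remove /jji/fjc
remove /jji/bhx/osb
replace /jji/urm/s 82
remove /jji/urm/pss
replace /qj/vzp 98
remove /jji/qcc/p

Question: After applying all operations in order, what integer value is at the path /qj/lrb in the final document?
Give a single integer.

Answer: 71

Derivation:
After op 1 (add /jji/bhx/qp 42): {"cm":{"fxr":{"ai":24,"ma":84,"re":68,"xlc":76},"k":{"j":37,"n":41,"ts":45},"lj":{"iaa":98,"o":1},"x":{"ekf":74,"miw":49,"yr":66}},"jji":{"bhx":{"f":15,"osb":61,"qp":42},"fjc":{"d":80,"h":30},"qcc":{"b":96,"dkq":98,"p":90},"urm":{"cs":86,"pss":1,"rdv":56,"s":2}},"qj":{"lrb":{"dfd":36,"fjc":17,"z":11},"vzp":[36,55,31,21]}}
After op 2 (add /jji/fjc/d 65): {"cm":{"fxr":{"ai":24,"ma":84,"re":68,"xlc":76},"k":{"j":37,"n":41,"ts":45},"lj":{"iaa":98,"o":1},"x":{"ekf":74,"miw":49,"yr":66}},"jji":{"bhx":{"f":15,"osb":61,"qp":42},"fjc":{"d":65,"h":30},"qcc":{"b":96,"dkq":98,"p":90},"urm":{"cs":86,"pss":1,"rdv":56,"s":2}},"qj":{"lrb":{"dfd":36,"fjc":17,"z":11},"vzp":[36,55,31,21]}}
After op 3 (add /cm/lj/wg 78): {"cm":{"fxr":{"ai":24,"ma":84,"re":68,"xlc":76},"k":{"j":37,"n":41,"ts":45},"lj":{"iaa":98,"o":1,"wg":78},"x":{"ekf":74,"miw":49,"yr":66}},"jji":{"bhx":{"f":15,"osb":61,"qp":42},"fjc":{"d":65,"h":30},"qcc":{"b":96,"dkq":98,"p":90},"urm":{"cs":86,"pss":1,"rdv":56,"s":2}},"qj":{"lrb":{"dfd":36,"fjc":17,"z":11},"vzp":[36,55,31,21]}}
After op 4 (replace /qj/lrb 71): {"cm":{"fxr":{"ai":24,"ma":84,"re":68,"xlc":76},"k":{"j":37,"n":41,"ts":45},"lj":{"iaa":98,"o":1,"wg":78},"x":{"ekf":74,"miw":49,"yr":66}},"jji":{"bhx":{"f":15,"osb":61,"qp":42},"fjc":{"d":65,"h":30},"qcc":{"b":96,"dkq":98,"p":90},"urm":{"cs":86,"pss":1,"rdv":56,"s":2}},"qj":{"lrb":71,"vzp":[36,55,31,21]}}
After op 5 (remove /cm/x): {"cm":{"fxr":{"ai":24,"ma":84,"re":68,"xlc":76},"k":{"j":37,"n":41,"ts":45},"lj":{"iaa":98,"o":1,"wg":78}},"jji":{"bhx":{"f":15,"osb":61,"qp":42},"fjc":{"d":65,"h":30},"qcc":{"b":96,"dkq":98,"p":90},"urm":{"cs":86,"pss":1,"rdv":56,"s":2}},"qj":{"lrb":71,"vzp":[36,55,31,21]}}
After op 6 (replace /cm/lj 15): {"cm":{"fxr":{"ai":24,"ma":84,"re":68,"xlc":76},"k":{"j":37,"n":41,"ts":45},"lj":15},"jji":{"bhx":{"f":15,"osb":61,"qp":42},"fjc":{"d":65,"h":30},"qcc":{"b":96,"dkq":98,"p":90},"urm":{"cs":86,"pss":1,"rdv":56,"s":2}},"qj":{"lrb":71,"vzp":[36,55,31,21]}}
After op 7 (remove /jji/fjc): {"cm":{"fxr":{"ai":24,"ma":84,"re":68,"xlc":76},"k":{"j":37,"n":41,"ts":45},"lj":15},"jji":{"bhx":{"f":15,"osb":61,"qp":42},"qcc":{"b":96,"dkq":98,"p":90},"urm":{"cs":86,"pss":1,"rdv":56,"s":2}},"qj":{"lrb":71,"vzp":[36,55,31,21]}}
After op 8 (remove /jji/bhx/osb): {"cm":{"fxr":{"ai":24,"ma":84,"re":68,"xlc":76},"k":{"j":37,"n":41,"ts":45},"lj":15},"jji":{"bhx":{"f":15,"qp":42},"qcc":{"b":96,"dkq":98,"p":90},"urm":{"cs":86,"pss":1,"rdv":56,"s":2}},"qj":{"lrb":71,"vzp":[36,55,31,21]}}
After op 9 (replace /jji/urm/s 82): {"cm":{"fxr":{"ai":24,"ma":84,"re":68,"xlc":76},"k":{"j":37,"n":41,"ts":45},"lj":15},"jji":{"bhx":{"f":15,"qp":42},"qcc":{"b":96,"dkq":98,"p":90},"urm":{"cs":86,"pss":1,"rdv":56,"s":82}},"qj":{"lrb":71,"vzp":[36,55,31,21]}}
After op 10 (remove /jji/urm/pss): {"cm":{"fxr":{"ai":24,"ma":84,"re":68,"xlc":76},"k":{"j":37,"n":41,"ts":45},"lj":15},"jji":{"bhx":{"f":15,"qp":42},"qcc":{"b":96,"dkq":98,"p":90},"urm":{"cs":86,"rdv":56,"s":82}},"qj":{"lrb":71,"vzp":[36,55,31,21]}}
After op 11 (replace /qj/vzp 98): {"cm":{"fxr":{"ai":24,"ma":84,"re":68,"xlc":76},"k":{"j":37,"n":41,"ts":45},"lj":15},"jji":{"bhx":{"f":15,"qp":42},"qcc":{"b":96,"dkq":98,"p":90},"urm":{"cs":86,"rdv":56,"s":82}},"qj":{"lrb":71,"vzp":98}}
After op 12 (remove /jji/qcc/p): {"cm":{"fxr":{"ai":24,"ma":84,"re":68,"xlc":76},"k":{"j":37,"n":41,"ts":45},"lj":15},"jji":{"bhx":{"f":15,"qp":42},"qcc":{"b":96,"dkq":98},"urm":{"cs":86,"rdv":56,"s":82}},"qj":{"lrb":71,"vzp":98}}
Value at /qj/lrb: 71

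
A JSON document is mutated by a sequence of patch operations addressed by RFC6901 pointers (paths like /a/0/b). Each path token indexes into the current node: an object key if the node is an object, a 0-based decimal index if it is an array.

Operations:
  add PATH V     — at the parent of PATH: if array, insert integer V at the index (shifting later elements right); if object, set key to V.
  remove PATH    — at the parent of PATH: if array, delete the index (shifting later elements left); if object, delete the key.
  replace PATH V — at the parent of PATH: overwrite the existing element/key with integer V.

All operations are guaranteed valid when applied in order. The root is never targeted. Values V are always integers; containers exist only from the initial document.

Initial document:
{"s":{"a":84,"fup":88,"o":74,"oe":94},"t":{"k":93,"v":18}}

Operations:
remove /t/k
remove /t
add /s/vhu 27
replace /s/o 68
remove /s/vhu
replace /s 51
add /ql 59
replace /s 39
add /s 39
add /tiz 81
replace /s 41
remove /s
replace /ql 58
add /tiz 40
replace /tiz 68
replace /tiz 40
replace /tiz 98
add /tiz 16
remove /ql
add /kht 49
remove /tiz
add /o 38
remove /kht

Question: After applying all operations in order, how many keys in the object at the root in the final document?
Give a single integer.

Answer: 1

Derivation:
After op 1 (remove /t/k): {"s":{"a":84,"fup":88,"o":74,"oe":94},"t":{"v":18}}
After op 2 (remove /t): {"s":{"a":84,"fup":88,"o":74,"oe":94}}
After op 3 (add /s/vhu 27): {"s":{"a":84,"fup":88,"o":74,"oe":94,"vhu":27}}
After op 4 (replace /s/o 68): {"s":{"a":84,"fup":88,"o":68,"oe":94,"vhu":27}}
After op 5 (remove /s/vhu): {"s":{"a":84,"fup":88,"o":68,"oe":94}}
After op 6 (replace /s 51): {"s":51}
After op 7 (add /ql 59): {"ql":59,"s":51}
After op 8 (replace /s 39): {"ql":59,"s":39}
After op 9 (add /s 39): {"ql":59,"s":39}
After op 10 (add /tiz 81): {"ql":59,"s":39,"tiz":81}
After op 11 (replace /s 41): {"ql":59,"s":41,"tiz":81}
After op 12 (remove /s): {"ql":59,"tiz":81}
After op 13 (replace /ql 58): {"ql":58,"tiz":81}
After op 14 (add /tiz 40): {"ql":58,"tiz":40}
After op 15 (replace /tiz 68): {"ql":58,"tiz":68}
After op 16 (replace /tiz 40): {"ql":58,"tiz":40}
After op 17 (replace /tiz 98): {"ql":58,"tiz":98}
After op 18 (add /tiz 16): {"ql":58,"tiz":16}
After op 19 (remove /ql): {"tiz":16}
After op 20 (add /kht 49): {"kht":49,"tiz":16}
After op 21 (remove /tiz): {"kht":49}
After op 22 (add /o 38): {"kht":49,"o":38}
After op 23 (remove /kht): {"o":38}
Size at the root: 1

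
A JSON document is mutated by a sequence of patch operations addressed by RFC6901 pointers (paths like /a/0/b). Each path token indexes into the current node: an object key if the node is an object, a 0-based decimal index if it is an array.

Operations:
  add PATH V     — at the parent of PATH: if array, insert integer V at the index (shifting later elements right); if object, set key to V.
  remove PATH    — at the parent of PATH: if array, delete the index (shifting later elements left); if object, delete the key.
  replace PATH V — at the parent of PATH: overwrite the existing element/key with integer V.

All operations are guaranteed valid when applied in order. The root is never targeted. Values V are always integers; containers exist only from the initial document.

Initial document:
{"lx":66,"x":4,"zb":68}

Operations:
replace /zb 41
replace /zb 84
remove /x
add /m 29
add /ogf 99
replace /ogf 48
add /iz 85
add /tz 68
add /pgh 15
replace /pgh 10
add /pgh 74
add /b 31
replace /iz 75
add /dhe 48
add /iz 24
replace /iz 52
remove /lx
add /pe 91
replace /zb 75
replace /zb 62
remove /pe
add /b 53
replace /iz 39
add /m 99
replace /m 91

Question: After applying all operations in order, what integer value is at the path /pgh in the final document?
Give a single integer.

Answer: 74

Derivation:
After op 1 (replace /zb 41): {"lx":66,"x":4,"zb":41}
After op 2 (replace /zb 84): {"lx":66,"x":4,"zb":84}
After op 3 (remove /x): {"lx":66,"zb":84}
After op 4 (add /m 29): {"lx":66,"m":29,"zb":84}
After op 5 (add /ogf 99): {"lx":66,"m":29,"ogf":99,"zb":84}
After op 6 (replace /ogf 48): {"lx":66,"m":29,"ogf":48,"zb":84}
After op 7 (add /iz 85): {"iz":85,"lx":66,"m":29,"ogf":48,"zb":84}
After op 8 (add /tz 68): {"iz":85,"lx":66,"m":29,"ogf":48,"tz":68,"zb":84}
After op 9 (add /pgh 15): {"iz":85,"lx":66,"m":29,"ogf":48,"pgh":15,"tz":68,"zb":84}
After op 10 (replace /pgh 10): {"iz":85,"lx":66,"m":29,"ogf":48,"pgh":10,"tz":68,"zb":84}
After op 11 (add /pgh 74): {"iz":85,"lx":66,"m":29,"ogf":48,"pgh":74,"tz":68,"zb":84}
After op 12 (add /b 31): {"b":31,"iz":85,"lx":66,"m":29,"ogf":48,"pgh":74,"tz":68,"zb":84}
After op 13 (replace /iz 75): {"b":31,"iz":75,"lx":66,"m":29,"ogf":48,"pgh":74,"tz":68,"zb":84}
After op 14 (add /dhe 48): {"b":31,"dhe":48,"iz":75,"lx":66,"m":29,"ogf":48,"pgh":74,"tz":68,"zb":84}
After op 15 (add /iz 24): {"b":31,"dhe":48,"iz":24,"lx":66,"m":29,"ogf":48,"pgh":74,"tz":68,"zb":84}
After op 16 (replace /iz 52): {"b":31,"dhe":48,"iz":52,"lx":66,"m":29,"ogf":48,"pgh":74,"tz":68,"zb":84}
After op 17 (remove /lx): {"b":31,"dhe":48,"iz":52,"m":29,"ogf":48,"pgh":74,"tz":68,"zb":84}
After op 18 (add /pe 91): {"b":31,"dhe":48,"iz":52,"m":29,"ogf":48,"pe":91,"pgh":74,"tz":68,"zb":84}
After op 19 (replace /zb 75): {"b":31,"dhe":48,"iz":52,"m":29,"ogf":48,"pe":91,"pgh":74,"tz":68,"zb":75}
After op 20 (replace /zb 62): {"b":31,"dhe":48,"iz":52,"m":29,"ogf":48,"pe":91,"pgh":74,"tz":68,"zb":62}
After op 21 (remove /pe): {"b":31,"dhe":48,"iz":52,"m":29,"ogf":48,"pgh":74,"tz":68,"zb":62}
After op 22 (add /b 53): {"b":53,"dhe":48,"iz":52,"m":29,"ogf":48,"pgh":74,"tz":68,"zb":62}
After op 23 (replace /iz 39): {"b":53,"dhe":48,"iz":39,"m":29,"ogf":48,"pgh":74,"tz":68,"zb":62}
After op 24 (add /m 99): {"b":53,"dhe":48,"iz":39,"m":99,"ogf":48,"pgh":74,"tz":68,"zb":62}
After op 25 (replace /m 91): {"b":53,"dhe":48,"iz":39,"m":91,"ogf":48,"pgh":74,"tz":68,"zb":62}
Value at /pgh: 74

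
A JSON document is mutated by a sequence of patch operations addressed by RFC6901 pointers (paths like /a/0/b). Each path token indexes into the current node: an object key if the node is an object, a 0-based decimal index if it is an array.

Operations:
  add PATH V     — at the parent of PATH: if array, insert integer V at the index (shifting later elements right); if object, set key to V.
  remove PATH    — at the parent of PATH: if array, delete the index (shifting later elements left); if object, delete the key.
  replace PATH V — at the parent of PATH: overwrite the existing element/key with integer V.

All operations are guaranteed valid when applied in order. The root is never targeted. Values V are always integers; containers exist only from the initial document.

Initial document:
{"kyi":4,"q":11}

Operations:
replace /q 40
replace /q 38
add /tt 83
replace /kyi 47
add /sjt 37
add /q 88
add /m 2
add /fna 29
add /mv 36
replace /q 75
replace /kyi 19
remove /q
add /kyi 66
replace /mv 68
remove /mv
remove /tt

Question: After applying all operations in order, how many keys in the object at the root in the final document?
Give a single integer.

Answer: 4

Derivation:
After op 1 (replace /q 40): {"kyi":4,"q":40}
After op 2 (replace /q 38): {"kyi":4,"q":38}
After op 3 (add /tt 83): {"kyi":4,"q":38,"tt":83}
After op 4 (replace /kyi 47): {"kyi":47,"q":38,"tt":83}
After op 5 (add /sjt 37): {"kyi":47,"q":38,"sjt":37,"tt":83}
After op 6 (add /q 88): {"kyi":47,"q":88,"sjt":37,"tt":83}
After op 7 (add /m 2): {"kyi":47,"m":2,"q":88,"sjt":37,"tt":83}
After op 8 (add /fna 29): {"fna":29,"kyi":47,"m":2,"q":88,"sjt":37,"tt":83}
After op 9 (add /mv 36): {"fna":29,"kyi":47,"m":2,"mv":36,"q":88,"sjt":37,"tt":83}
After op 10 (replace /q 75): {"fna":29,"kyi":47,"m":2,"mv":36,"q":75,"sjt":37,"tt":83}
After op 11 (replace /kyi 19): {"fna":29,"kyi":19,"m":2,"mv":36,"q":75,"sjt":37,"tt":83}
After op 12 (remove /q): {"fna":29,"kyi":19,"m":2,"mv":36,"sjt":37,"tt":83}
After op 13 (add /kyi 66): {"fna":29,"kyi":66,"m":2,"mv":36,"sjt":37,"tt":83}
After op 14 (replace /mv 68): {"fna":29,"kyi":66,"m":2,"mv":68,"sjt":37,"tt":83}
After op 15 (remove /mv): {"fna":29,"kyi":66,"m":2,"sjt":37,"tt":83}
After op 16 (remove /tt): {"fna":29,"kyi":66,"m":2,"sjt":37}
Size at the root: 4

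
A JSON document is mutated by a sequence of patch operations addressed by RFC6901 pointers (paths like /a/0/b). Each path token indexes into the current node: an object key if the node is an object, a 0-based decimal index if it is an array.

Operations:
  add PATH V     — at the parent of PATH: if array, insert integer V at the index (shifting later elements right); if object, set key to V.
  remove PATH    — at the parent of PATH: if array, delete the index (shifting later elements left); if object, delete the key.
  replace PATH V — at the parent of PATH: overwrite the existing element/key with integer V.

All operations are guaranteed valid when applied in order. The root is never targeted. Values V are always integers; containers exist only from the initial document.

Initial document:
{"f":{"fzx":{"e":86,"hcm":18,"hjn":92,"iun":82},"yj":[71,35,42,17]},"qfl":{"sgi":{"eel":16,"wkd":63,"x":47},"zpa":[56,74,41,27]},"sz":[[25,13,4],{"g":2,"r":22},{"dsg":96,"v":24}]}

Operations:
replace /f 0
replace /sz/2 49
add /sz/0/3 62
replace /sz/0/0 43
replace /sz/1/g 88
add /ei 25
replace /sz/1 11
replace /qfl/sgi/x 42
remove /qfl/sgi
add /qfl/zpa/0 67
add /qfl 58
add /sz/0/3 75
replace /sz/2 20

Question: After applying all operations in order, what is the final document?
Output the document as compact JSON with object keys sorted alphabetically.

After op 1 (replace /f 0): {"f":0,"qfl":{"sgi":{"eel":16,"wkd":63,"x":47},"zpa":[56,74,41,27]},"sz":[[25,13,4],{"g":2,"r":22},{"dsg":96,"v":24}]}
After op 2 (replace /sz/2 49): {"f":0,"qfl":{"sgi":{"eel":16,"wkd":63,"x":47},"zpa":[56,74,41,27]},"sz":[[25,13,4],{"g":2,"r":22},49]}
After op 3 (add /sz/0/3 62): {"f":0,"qfl":{"sgi":{"eel":16,"wkd":63,"x":47},"zpa":[56,74,41,27]},"sz":[[25,13,4,62],{"g":2,"r":22},49]}
After op 4 (replace /sz/0/0 43): {"f":0,"qfl":{"sgi":{"eel":16,"wkd":63,"x":47},"zpa":[56,74,41,27]},"sz":[[43,13,4,62],{"g":2,"r":22},49]}
After op 5 (replace /sz/1/g 88): {"f":0,"qfl":{"sgi":{"eel":16,"wkd":63,"x":47},"zpa":[56,74,41,27]},"sz":[[43,13,4,62],{"g":88,"r":22},49]}
After op 6 (add /ei 25): {"ei":25,"f":0,"qfl":{"sgi":{"eel":16,"wkd":63,"x":47},"zpa":[56,74,41,27]},"sz":[[43,13,4,62],{"g":88,"r":22},49]}
After op 7 (replace /sz/1 11): {"ei":25,"f":0,"qfl":{"sgi":{"eel":16,"wkd":63,"x":47},"zpa":[56,74,41,27]},"sz":[[43,13,4,62],11,49]}
After op 8 (replace /qfl/sgi/x 42): {"ei":25,"f":0,"qfl":{"sgi":{"eel":16,"wkd":63,"x":42},"zpa":[56,74,41,27]},"sz":[[43,13,4,62],11,49]}
After op 9 (remove /qfl/sgi): {"ei":25,"f":0,"qfl":{"zpa":[56,74,41,27]},"sz":[[43,13,4,62],11,49]}
After op 10 (add /qfl/zpa/0 67): {"ei":25,"f":0,"qfl":{"zpa":[67,56,74,41,27]},"sz":[[43,13,4,62],11,49]}
After op 11 (add /qfl 58): {"ei":25,"f":0,"qfl":58,"sz":[[43,13,4,62],11,49]}
After op 12 (add /sz/0/3 75): {"ei":25,"f":0,"qfl":58,"sz":[[43,13,4,75,62],11,49]}
After op 13 (replace /sz/2 20): {"ei":25,"f":0,"qfl":58,"sz":[[43,13,4,75,62],11,20]}

Answer: {"ei":25,"f":0,"qfl":58,"sz":[[43,13,4,75,62],11,20]}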